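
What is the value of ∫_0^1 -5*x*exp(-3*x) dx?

Integrate by parts once (u = x, dv = -5*exp(-3*x) dx).
An antiderivative is F(x) = (15*x + 5)*exp(-3*x)/9.
Then F(1) - F(0) = (20*exp(-3)/9) - (5/9) = -5/9 + 20*exp(-3)/9.

-5/9 + 20*exp(-3)/9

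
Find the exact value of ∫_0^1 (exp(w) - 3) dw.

An antiderivative is F(w) = -3*w + exp(w).
Then F(1) - F(0) = (-3 + E) - (1) = -4 + E.

-4 + E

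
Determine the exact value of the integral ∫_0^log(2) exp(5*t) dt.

Let u = exp(t), so du = exp(t) dt. When t = 0, u = 1; when t = log(2), u = 2.
The integral becomes ∫ u**4 du from 1 to 2, with antiderivative u**5/5.
Back in t: F(t) = exp(5*t)/5.
Then F(log(2)) - F(0) = (32/5) - (1/5) = 31/5.

31/5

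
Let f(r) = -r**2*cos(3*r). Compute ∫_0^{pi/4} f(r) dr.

sqrt(2)*(-9*pi**2 + 32 + 24*pi)/864

Integrate by parts twice (u = r^2, dv = -cos(3*r) dr).
An antiderivative is F(r) = -r**2*sin(3*r)/3 - 2*r*cos(3*r)/9 + 2*sin(3*r)/27.
Then F(pi/4) - F(0) = (sqrt(2)*(-9*pi**2 + 32 + 24*pi)/864) - (0) = sqrt(2)*(-9*pi**2 + 32 + 24*pi)/864.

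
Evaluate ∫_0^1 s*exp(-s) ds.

1 - 2*exp(-1)

Integrate by parts once (u = s, dv = exp(-s) ds).
An antiderivative is F(s) = (-s - 1)*exp(-s).
Then F(1) - F(0) = (-2*exp(-1)) - (-1) = 1 - 2*exp(-1).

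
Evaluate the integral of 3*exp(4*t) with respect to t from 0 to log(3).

60

Let u = exp(t), so du = exp(t) dt. When t = 0, u = 1; when t = log(3), u = 3.
The integral becomes 3·∫ u**3 du from 1 to 3, with antiderivative 3*u**4/4.
Back in t: F(t) = 3*exp(4*t)/4.
Then F(log(3)) - F(0) = (243/4) - (3/4) = 60.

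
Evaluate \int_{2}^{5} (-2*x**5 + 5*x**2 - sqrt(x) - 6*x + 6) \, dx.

-5037 - 10*sqrt(5)/3 + 4*sqrt(2)/3

By the power rule, an antiderivative is F(x) = -x**6/3 - 2*x**(3/2)/3 + 5*x**3/3 - 3*x**2 + 6*x.
Then F(5) - F(2) = (-5045 - 10*sqrt(5)/3) - (-8 - 4*sqrt(2)/3) = -5037 - 10*sqrt(5)/3 + 4*sqrt(2)/3.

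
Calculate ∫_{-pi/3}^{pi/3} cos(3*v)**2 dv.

pi/3

Use the identity cos^2(3*v) = (1 + cos(6*v))/2.
An antiderivative is F(v) = v/2 + sin(6*v)/12.
Then F(pi/3) - F(-pi/3) = (pi/6) - (-pi/6) = pi/3.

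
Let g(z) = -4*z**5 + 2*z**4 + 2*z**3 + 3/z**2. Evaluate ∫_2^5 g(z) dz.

By the power rule, an antiderivative is F(z) = -2*z**6/3 + 2*z**5/5 + z**4/2 - 3/z.
Then F(5) - F(2) = (-265643/30) - (-701/30) = -44157/5.

-44157/5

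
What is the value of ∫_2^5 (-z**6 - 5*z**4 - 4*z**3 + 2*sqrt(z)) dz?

-103911/7 - 8*sqrt(2)/3 + 20*sqrt(5)/3

By the power rule, an antiderivative is F(z) = -z**7/7 - z**5 - z**4 + 4*z**(3/2)/3.
Then F(5) - F(2) = (-104375/7 + 20*sqrt(5)/3) - (-464/7 + 8*sqrt(2)/3) = -103911/7 - 8*sqrt(2)/3 + 20*sqrt(5)/3.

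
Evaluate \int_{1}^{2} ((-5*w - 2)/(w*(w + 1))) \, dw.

Factor the denominator: w**2 + w = (w + 1)w.
Partial fractions: (-5*w - 2)/(w*(w + 1)) = -3/(w + 1) - 2/w.
An antiderivative is F(w) = -2*log(w) - 3*log(w + 1).
Then F(2) - F(1) = (-3*log(3) - 2*log(2)) - (-log(8)) = log(2/27).

log(2/27)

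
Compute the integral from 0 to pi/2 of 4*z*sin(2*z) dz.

pi

Integrate by parts once (u = z, dv = 4*sin(2*z) dz).
An antiderivative is F(z) = -2*z*cos(2*z) + sin(2*z).
Then F(pi/2) - F(0) = (pi) - (0) = pi.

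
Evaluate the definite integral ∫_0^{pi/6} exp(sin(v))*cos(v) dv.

Let u = sin(v), so du = cos(v) dv. When v = 0, u = 0; when v = pi/6, u = 1/2.
The integral becomes ∫ exp(u) du from 0 to 1/2, with antiderivative exp(u).
Back in v: F(v) = exp(sin(v)).
Then F(pi/6) - F(0) = (exp(1/2)) - (1) = -1 + exp(1/2).

-1 + exp(1/2)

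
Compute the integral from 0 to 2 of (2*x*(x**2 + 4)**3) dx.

Let u = x**2 + 4, so du = 2*x dx. When x = 0, u = 4; when x = 2, u = 8.
The integral becomes ∫ u**3 du from 4 to 8, with antiderivative u**4/4.
Back in x: F(x) = (x**2 + 4)**4/4.
Then F(2) - F(0) = (1024) - (64) = 960.

960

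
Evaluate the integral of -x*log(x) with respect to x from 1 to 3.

2 - 9*log(3)/2

Integrate by parts once (u = ln x, dv = -x dx).
An antiderivative is F(x) = -x**2*(2*log(x) - 1)/4.
Then F(3) - F(1) = (9/4 - 9*log(3)/2) - (1/4) = 2 - 9*log(3)/2.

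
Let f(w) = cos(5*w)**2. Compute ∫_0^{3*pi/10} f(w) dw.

Use the identity cos^2(5*w) = (1 + cos(10*w))/2.
An antiderivative is F(w) = w/2 + sin(10*w)/20.
Then F(3*pi/10) - F(0) = (3*pi/20) - (0) = 3*pi/20.

3*pi/20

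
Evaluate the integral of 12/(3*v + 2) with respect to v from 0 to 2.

8*log(2)

Let u = 3*v + 2, so du = 3 dv. When v = 0, u = 2; when v = 2, u = 8.
The integral becomes 4·∫ 1/u du from 2 to 8, with antiderivative 4*log(u).
Back in v: F(v) = 4*log(3*v + 2).
Then F(2) - F(0) = (12*log(2)) - (log(16)) = 8*log(2).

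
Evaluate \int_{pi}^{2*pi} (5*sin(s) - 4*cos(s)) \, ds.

An antiderivative is F(s) = -4*sin(s) - 5*cos(s).
Then F(2*pi) - F(pi) = (-5) - (5) = -10.

-10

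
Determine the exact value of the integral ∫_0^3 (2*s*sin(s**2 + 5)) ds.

Let u = s**2 + 5, so du = 2*s ds. When s = 0, u = 5; when s = 3, u = 14.
The integral becomes ∫ sin(u) du from 5 to 14, with antiderivative -cos(u).
Back in s: F(s) = -cos(s**2 + 5).
Then F(3) - F(0) = (-cos(14)) - (-cos(5)) = -cos(14) + cos(5).

-cos(14) + cos(5)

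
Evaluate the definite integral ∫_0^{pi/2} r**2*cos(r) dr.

-2 + pi**2/4

Integrate by parts twice (u = r^2, dv = cos(r) dr).
An antiderivative is F(r) = r**2*sin(r) + 2*r*cos(r) - 2*sin(r).
Then F(pi/2) - F(0) = (-2 + pi**2/4) - (0) = -2 + pi**2/4.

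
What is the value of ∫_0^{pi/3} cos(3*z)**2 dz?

Use the identity cos^2(3*z) = (1 + cos(6*z))/2.
An antiderivative is F(z) = z/2 + sin(6*z)/12.
Then F(pi/3) - F(0) = (pi/6) - (0) = pi/6.

pi/6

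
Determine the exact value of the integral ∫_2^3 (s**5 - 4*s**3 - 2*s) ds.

245/6

By the power rule, an antiderivative is F(s) = s**6/6 - s**4 - s**2.
Then F(3) - F(2) = (63/2) - (-28/3) = 245/6.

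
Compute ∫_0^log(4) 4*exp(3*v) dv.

Let u = exp(v), so du = exp(v) dv. When v = 0, u = 1; when v = log(4), u = 4.
The integral becomes 4·∫ u**2 du from 1 to 4, with antiderivative 4*u**3/3.
Back in v: F(v) = 4*exp(3*v)/3.
Then F(log(4)) - F(0) = (256/3) - (4/3) = 84.

84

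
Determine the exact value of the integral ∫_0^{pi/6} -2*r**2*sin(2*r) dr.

Integrate by parts twice (u = r^2, dv = -2*sin(2*r) dr).
An antiderivative is F(r) = r**2*cos(2*r) - r*sin(2*r) - cos(2*r)/2.
Then F(pi/6) - F(0) = (-sqrt(3)*pi/12 - 1/4 + pi**2/72) - (-1/2) = -sqrt(3)*pi/12 + pi**2/72 + 1/4.

-sqrt(3)*pi/12 + pi**2/72 + 1/4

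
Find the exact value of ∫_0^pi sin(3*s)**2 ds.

Use the identity sin^2(3*s) = (1 - cos(6*s))/2.
An antiderivative is F(s) = s/2 - sin(6*s)/12.
Then F(pi) - F(0) = (pi/2) - (0) = pi/2.

pi/2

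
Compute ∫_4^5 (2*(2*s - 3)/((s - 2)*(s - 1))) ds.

Factor the denominator: s**2 - 3*s + 2 = (s - 1)(s - 2).
Partial fractions: 2*(2*s - 3)/((s - 2)*(s - 1)) = 2/(s - 1) + 2/(s - 2).
An antiderivative is F(s) = 2*log(s - 2) + 2*log(s - 1).
Then F(5) - F(4) = (2*log(3) + 4*log(2)) - (log(36)) = log(4).

log(4)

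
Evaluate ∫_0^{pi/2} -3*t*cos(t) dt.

3 - 3*pi/2

Integrate by parts once (u = t, dv = -3*cos(t) dt).
An antiderivative is F(t) = -3*t*sin(t) - 3*cos(t).
Then F(pi/2) - F(0) = (-3*pi/2) - (-3) = 3 - 3*pi/2.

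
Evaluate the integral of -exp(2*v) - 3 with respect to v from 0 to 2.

An antiderivative is F(v) = -exp(2*v)/2 - 3*v.
Then F(2) - F(0) = (-exp(4)/2 - 6) - (-1/2) = -exp(4)/2 - 11/2.

-exp(4)/2 - 11/2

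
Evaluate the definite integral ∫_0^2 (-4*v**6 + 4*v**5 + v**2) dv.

-584/21

By the power rule, an antiderivative is F(v) = -4*v**7/7 + 2*v**6/3 + v**3/3.
Then F(2) - F(0) = (-584/21) - (0) = -584/21.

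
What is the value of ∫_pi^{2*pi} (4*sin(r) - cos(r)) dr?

An antiderivative is F(r) = -sin(r) - 4*cos(r).
Then F(2*pi) - F(pi) = (-4) - (4) = -8.

-8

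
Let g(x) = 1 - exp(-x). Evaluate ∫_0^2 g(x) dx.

exp(-2) + 1

An antiderivative is F(x) = x + exp(-x).
Then F(2) - F(0) = (exp(-2) + 2) - (1) = exp(-2) + 1.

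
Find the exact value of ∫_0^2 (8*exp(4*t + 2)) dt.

Let u = 4*t + 2, so du = 4 dt. When t = 0, u = 2; when t = 2, u = 10.
The integral becomes 2·∫ exp(u) du from 2 to 10, with antiderivative 2*exp(u).
Back in t: F(t) = 2*exp(4*t + 2).
Then F(2) - F(0) = (2*exp(10)) - (2*exp(2)) = -2*(1 - exp(8))*exp(2).

-2*(1 - exp(8))*exp(2)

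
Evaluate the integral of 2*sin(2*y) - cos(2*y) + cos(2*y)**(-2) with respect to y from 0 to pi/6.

sqrt(3)/4 + 1/2

An antiderivative is F(y) = -sin(2*y)/2 - cos(2*y) + tan(2*y)/2.
Then F(pi/6) - F(0) = (-1/2 + sqrt(3)/4) - (-1) = sqrt(3)/4 + 1/2.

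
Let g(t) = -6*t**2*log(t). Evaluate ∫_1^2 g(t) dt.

Integrate by parts once (u = ln t, dv = -6*t**2 dt).
An antiderivative is F(t) = -2*t**3*(3*log(t) - 1)/3.
Then F(2) - F(1) = (16/3 - 16*log(2)) - (2/3) = 14/3 - 16*log(2).

14/3 - 16*log(2)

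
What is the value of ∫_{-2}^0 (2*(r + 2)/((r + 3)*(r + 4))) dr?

log(16/9)

Factor the denominator: r**2 + 7*r + 12 = (r + 4)(r + 3).
Partial fractions: 2*(r + 2)/((r + 3)*(r + 4)) = 4/(r + 4) - 2/(r + 3).
An antiderivative is F(r) = -2*log(r + 3) + 4*log(r + 4).
Then F(0) - F(-2) = (-2*log(3) + 8*log(2)) - (log(16)) = log(16/9).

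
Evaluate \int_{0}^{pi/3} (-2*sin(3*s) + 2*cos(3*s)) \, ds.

An antiderivative is F(s) = 2*sin(3*s)/3 + 2*cos(3*s)/3.
Then F(pi/3) - F(0) = (-2/3) - (2/3) = -4/3.

-4/3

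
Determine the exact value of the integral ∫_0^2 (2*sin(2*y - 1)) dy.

cos(1) - cos(3)

Let u = 2*y - 1, so du = 2 dy. When y = 0, u = -1; when y = 2, u = 3.
The integral becomes ∫ sin(u) du from -1 to 3, with antiderivative -cos(u).
Back in y: F(y) = -cos(2*y - 1).
Then F(2) - F(0) = (-cos(3)) - (-cos(1)) = cos(1) - cos(3).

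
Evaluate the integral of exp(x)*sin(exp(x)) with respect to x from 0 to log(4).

Let u = exp(x), so du = exp(x) dx. When x = 0, u = 1; when x = log(4), u = 4.
The integral becomes ∫ sin(u) du from 1 to 4, with antiderivative -cos(u).
Back in x: F(x) = -cos(exp(x)).
Then F(log(4)) - F(0) = (-cos(4)) - (-cos(1)) = cos(1) - cos(4).

cos(1) - cos(4)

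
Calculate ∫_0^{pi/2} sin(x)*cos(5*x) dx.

Use the identity sin(x)cos(5*x) = [sin(6*x) + sin(-4*x)]/2.
An antiderivative is F(x) = cos(4*x)/8 - cos(6*x)/12.
Then F(pi/2) - F(0) = (5/24) - (1/24) = 1/6.

1/6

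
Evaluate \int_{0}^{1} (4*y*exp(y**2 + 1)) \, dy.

2*E*(-1 + E)

Let u = y**2 + 1, so du = 2*y dy. When y = 0, u = 1; when y = 1, u = 2.
The integral becomes 2·∫ exp(u) du from 1 to 2, with antiderivative 2*exp(u).
Back in y: F(y) = 2*exp(y**2 + 1).
Then F(1) - F(0) = (2*exp(2)) - (2*exp(1)) = 2*exp(1)*(-1 + exp(1)).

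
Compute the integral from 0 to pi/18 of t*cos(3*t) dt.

-1/9 + pi/108 + sqrt(3)/18

Integrate by parts once (u = t, dv = cos(3*t) dt).
An antiderivative is F(t) = t*sin(3*t)/3 + cos(3*t)/9.
Then F(pi/18) - F(0) = (pi/108 + sqrt(3)/18) - (1/9) = -1/9 + pi/108 + sqrt(3)/18.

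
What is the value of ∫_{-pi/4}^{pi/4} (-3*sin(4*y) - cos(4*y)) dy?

0

An antiderivative is F(y) = -sin(4*y)/4 + 3*cos(4*y)/4.
Then F(pi/4) - F(-pi/4) = (-3/4) - (-3/4) = 0.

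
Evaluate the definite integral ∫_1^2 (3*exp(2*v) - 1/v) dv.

-3*exp(2)/2 - log(2) + 3*exp(4)/2

An antiderivative is F(v) = 3*exp(2*v)/2 - log(v).
Then F(2) - F(1) = (-log(2) + 3*exp(4)/2) - (3*exp(2)/2) = -3*exp(2)/2 - log(2) + 3*exp(4)/2.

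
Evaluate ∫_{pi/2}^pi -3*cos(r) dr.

An antiderivative is F(r) = -3*sin(r).
Then F(pi) - F(pi/2) = (0) - (-3) = 3.

3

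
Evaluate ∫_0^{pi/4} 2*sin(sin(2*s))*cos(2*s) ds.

Let u = sin(2*s), so du = 2*cos(2*s) ds. When s = 0, u = 0; when s = pi/4, u = 1.
The integral becomes ∫ sin(u) du from 0 to 1, with antiderivative -cos(u).
Back in s: F(s) = -cos(sin(2*s)).
Then F(pi/4) - F(0) = (-cos(1)) - (-1) = 1 - cos(1).

1 - cos(1)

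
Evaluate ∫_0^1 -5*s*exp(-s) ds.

Integrate by parts once (u = s, dv = -5*exp(-s) ds).
An antiderivative is F(s) = (5*s + 5)*exp(-s).
Then F(1) - F(0) = (10*exp(-1)) - (5) = -5 + 10*exp(-1).

-5 + 10*exp(-1)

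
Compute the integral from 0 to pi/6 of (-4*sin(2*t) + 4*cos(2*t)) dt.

-1 + sqrt(3)

An antiderivative is F(t) = 2*sin(2*t) + 2*cos(2*t).
Then F(pi/6) - F(0) = (1 + sqrt(3)) - (2) = -1 + sqrt(3).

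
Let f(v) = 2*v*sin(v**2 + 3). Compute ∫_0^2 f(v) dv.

cos(3) - cos(7)

Let u = v**2 + 3, so du = 2*v dv. When v = 0, u = 3; when v = 2, u = 7.
The integral becomes ∫ sin(u) du from 3 to 7, with antiderivative -cos(u).
Back in v: F(v) = -cos(v**2 + 3).
Then F(2) - F(0) = (-cos(7)) - (-cos(3)) = cos(3) - cos(7).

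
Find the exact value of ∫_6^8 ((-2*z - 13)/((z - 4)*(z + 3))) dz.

log(11/72)

Factor the denominator: z**2 - z - 12 = (z + 3)(z - 4).
Partial fractions: (-2*z - 13)/((z - 4)*(z + 3)) = 1/(z + 3) - 3/(z - 4).
An antiderivative is F(z) = -3*log(z - 4) + log(z + 3).
Then F(8) - F(6) = (log(11/64)) - (log(9/8)) = log(11/72).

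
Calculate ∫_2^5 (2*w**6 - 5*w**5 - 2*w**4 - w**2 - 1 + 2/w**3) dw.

5626857/700

By the power rule, an antiderivative is F(w) = 2*w**7/7 - 5*w**6/6 - 2*w**5/5 - w**3/3 - w - 1/w**2.
Then F(5) - F(2) = (2801361/350) - (-4827/140) = 5626857/700.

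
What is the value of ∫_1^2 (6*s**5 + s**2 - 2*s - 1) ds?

By the power rule, an antiderivative is F(s) = s**6 + s**3/3 - s**2 - s.
Then F(2) - F(1) = (182/3) - (-2/3) = 184/3.

184/3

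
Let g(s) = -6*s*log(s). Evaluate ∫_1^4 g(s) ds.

Integrate by parts once (u = ln s, dv = -6*s ds).
An antiderivative is F(s) = -3*s**2*(2*log(s) - 1)/2.
Then F(4) - F(1) = (24 - 96*log(2)) - (3/2) = 45/2 - 96*log(2).

45/2 - 96*log(2)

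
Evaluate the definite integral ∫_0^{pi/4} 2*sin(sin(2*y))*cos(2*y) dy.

1 - cos(1)

Let u = sin(2*y), so du = 2*cos(2*y) dy. When y = 0, u = 0; when y = pi/4, u = 1.
The integral becomes ∫ sin(u) du from 0 to 1, with antiderivative -cos(u).
Back in y: F(y) = -cos(sin(2*y)).
Then F(pi/4) - F(0) = (-cos(1)) - (-1) = 1 - cos(1).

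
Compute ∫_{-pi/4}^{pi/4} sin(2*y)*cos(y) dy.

0

Use the identity sin(2*y)cos(y) = [sin(3*y) + sin(y)]/2.
An antiderivative is F(y) = -cos(y)/2 - cos(3*y)/6.
Then F(pi/4) - F(-pi/4) = (-sqrt(2)/6) - (-sqrt(2)/6) = 0.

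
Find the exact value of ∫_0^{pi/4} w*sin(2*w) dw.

1/4

Integrate by parts once (u = w, dv = sin(2*w) dw).
An antiderivative is F(w) = -w*cos(2*w)/2 + sin(2*w)/4.
Then F(pi/4) - F(0) = (1/4) - (0) = 1/4.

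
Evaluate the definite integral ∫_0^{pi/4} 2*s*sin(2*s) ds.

1/2

Integrate by parts once (u = s, dv = 2*sin(2*s) ds).
An antiderivative is F(s) = -s*cos(2*s) + sin(2*s)/2.
Then F(pi/4) - F(0) = (1/2) - (0) = 1/2.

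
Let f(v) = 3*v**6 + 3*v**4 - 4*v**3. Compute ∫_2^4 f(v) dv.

256272/35

By the power rule, an antiderivative is F(v) = 3*v**7/7 + 3*v**5/5 - v**4.
Then F(4) - F(2) = (258304/35) - (2032/35) = 256272/35.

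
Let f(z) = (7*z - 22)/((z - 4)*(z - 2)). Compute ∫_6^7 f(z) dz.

-11*log(2) + 3*log(3) + 4*log(5)

Factor the denominator: z**2 - 6*z + 8 = (z - 2)(z - 4).
Partial fractions: (7*z - 22)/((z - 4)*(z - 2)) = 4/(z - 2) + 3/(z - 4).
An antiderivative is F(z) = 3*log(z - 4) + 4*log(z - 2).
Then F(7) - F(6) = (3*log(3) + 4*log(5)) - (11*log(2)) = -11*log(2) + 3*log(3) + 4*log(5).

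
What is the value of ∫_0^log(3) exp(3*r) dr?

Let u = exp(r), so du = exp(r) dr. When r = 0, u = 1; when r = log(3), u = 3.
The integral becomes ∫ u**2 du from 1 to 3, with antiderivative u**3/3.
Back in r: F(r) = exp(3*r)/3.
Then F(log(3)) - F(0) = (9) - (1/3) = 26/3.

26/3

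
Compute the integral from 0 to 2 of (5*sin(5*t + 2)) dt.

Let u = 5*t + 2, so du = 5 dt. When t = 0, u = 2; when t = 2, u = 12.
The integral becomes ∫ sin(u) du from 2 to 12, with antiderivative -cos(u).
Back in t: F(t) = -cos(5*t + 2).
Then F(2) - F(0) = (-cos(12)) - (-cos(2)) = -cos(12) + cos(2).

-cos(12) + cos(2)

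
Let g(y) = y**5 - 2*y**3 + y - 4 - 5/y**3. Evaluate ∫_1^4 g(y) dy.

By the power rule, an antiderivative is F(y) = y**6/6 - y**4/2 + y**2/2 - 4*y + 5/(2*y**2).
Then F(4) - F(1) = (52495/96) - (-4/3) = 17541/32.

17541/32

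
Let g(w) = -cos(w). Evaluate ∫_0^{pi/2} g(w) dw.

An antiderivative is F(w) = -sin(w).
Then F(pi/2) - F(0) = (-1) - (0) = -1.

-1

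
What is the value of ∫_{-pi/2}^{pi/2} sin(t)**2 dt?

pi/2

Use the identity sin^2(t) = (1 - cos(2*t))/2.
An antiderivative is F(t) = t/2 - sin(2*t)/4.
Then F(pi/2) - F(-pi/2) = (pi/4) - (-pi/4) = pi/2.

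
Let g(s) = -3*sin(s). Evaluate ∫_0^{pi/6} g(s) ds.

An antiderivative is F(s) = 3*cos(s).
Then F(pi/6) - F(0) = (3*sqrt(3)/2) - (3) = -3 + 3*sqrt(3)/2.

-3 + 3*sqrt(3)/2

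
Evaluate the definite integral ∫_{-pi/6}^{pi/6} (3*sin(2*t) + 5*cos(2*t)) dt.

An antiderivative is F(t) = 5*sin(2*t)/2 - 3*cos(2*t)/2.
Then F(pi/6) - F(-pi/6) = (-3/4 + 5*sqrt(3)/4) - (-5*sqrt(3)/4 - 3/4) = 5*sqrt(3)/2.

5*sqrt(3)/2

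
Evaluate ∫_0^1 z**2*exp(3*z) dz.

-2/27 + 5*exp(3)/27

Integrate by parts twice (u = z^2, dv = exp(3*z) dz).
An antiderivative is F(z) = (9*z**2 - 6*z + 2)*exp(3*z)/27.
Then F(1) - F(0) = (5*exp(3)/27) - (2/27) = -2/27 + 5*exp(3)/27.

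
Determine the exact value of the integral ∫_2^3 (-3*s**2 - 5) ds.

-24

By the power rule, an antiderivative is F(s) = -s**3 - 5*s.
Then F(3) - F(2) = (-42) - (-18) = -24.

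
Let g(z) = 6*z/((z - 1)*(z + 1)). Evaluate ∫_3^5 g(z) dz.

log(27)

Factor the denominator: z**2 - 1 = (z + 1)(z - 1).
Partial fractions: 6*z/((z - 1)*(z + 1)) = 3/(z + 1) + 3/(z - 1).
An antiderivative is F(z) = 3*log(z - 1) + 3*log(z + 1).
Then F(5) - F(3) = (3*log(3) + 9*log(2)) - (9*log(2)) = log(27).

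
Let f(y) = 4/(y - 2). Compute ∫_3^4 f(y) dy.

log(16)

An antiderivative is F(y) = 4*log(y - 2).
Then F(4) - F(3) = (log(16)) - (0) = log(16).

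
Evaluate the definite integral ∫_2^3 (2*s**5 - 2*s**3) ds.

1135/6

By the power rule, an antiderivative is F(s) = s**6/3 - s**4/2.
Then F(3) - F(2) = (405/2) - (40/3) = 1135/6.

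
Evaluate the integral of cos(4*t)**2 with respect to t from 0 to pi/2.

Use the identity cos^2(4*t) = (1 + cos(8*t))/2.
An antiderivative is F(t) = t/2 + sin(8*t)/16.
Then F(pi/2) - F(0) = (pi/4) - (0) = pi/4.

pi/4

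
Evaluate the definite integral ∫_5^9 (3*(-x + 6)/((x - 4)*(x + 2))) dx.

-4*log(11) + log(5) + 4*log(7)

Factor the denominator: x**2 - 2*x - 8 = (x + 2)(x - 4).
Partial fractions: 3*(-x + 6)/((x - 4)*(x + 2)) = -4/(x + 2) + 1/(x - 4).
An antiderivative is F(x) = log(x - 4) - 4*log(x + 2).
Then F(9) - F(5) = (-4*log(11) + log(5)) - (-4*log(7)) = -4*log(11) + log(5) + 4*log(7).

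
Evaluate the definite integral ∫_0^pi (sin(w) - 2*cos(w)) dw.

An antiderivative is F(w) = -2*sin(w) - cos(w).
Then F(pi) - F(0) = (1) - (-1) = 2.

2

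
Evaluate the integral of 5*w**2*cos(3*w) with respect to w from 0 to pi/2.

Integrate by parts twice (u = w^2, dv = 5*cos(3*w) dw).
An antiderivative is F(w) = 5*w**2*sin(3*w)/3 + 10*w*cos(3*w)/9 - 10*sin(3*w)/27.
Then F(pi/2) - F(0) = (10/27 - 5*pi**2/12) - (0) = 10/27 - 5*pi**2/12.

10/27 - 5*pi**2/12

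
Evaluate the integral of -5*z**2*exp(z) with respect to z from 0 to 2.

10 - 10*exp(2)

Integrate by parts twice (u = z^2, dv = -5*exp(z) dz).
An antiderivative is F(z) = (-5*z**2 + 10*z - 10)*exp(z).
Then F(2) - F(0) = (-10*exp(2)) - (-10) = 10 - 10*exp(2).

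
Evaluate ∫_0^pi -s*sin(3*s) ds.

Integrate by parts once (u = s, dv = -sin(3*s) ds).
An antiderivative is F(s) = s*cos(3*s)/3 - sin(3*s)/9.
Then F(pi) - F(0) = (-pi/3) - (0) = -pi/3.

-pi/3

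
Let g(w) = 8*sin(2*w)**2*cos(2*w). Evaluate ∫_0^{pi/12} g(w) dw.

Let u = sin(2*w), so du = 2*cos(2*w) dw. When w = 0, u = 0; when w = pi/12, u = 1/2.
The integral becomes 4·∫ u**2 du from 0 to 1/2, with antiderivative 4*u**3/3.
Back in w: F(w) = 4*sin(2*w)**3/3.
Then F(pi/12) - F(0) = (1/6) - (0) = 1/6.

1/6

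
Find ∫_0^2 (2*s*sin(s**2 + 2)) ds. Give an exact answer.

-cos(6) + cos(2)

Let u = s**2 + 2, so du = 2*s ds. When s = 0, u = 2; when s = 2, u = 6.
The integral becomes ∫ sin(u) du from 2 to 6, with antiderivative -cos(u).
Back in s: F(s) = -cos(s**2 + 2).
Then F(2) - F(0) = (-cos(6)) - (-cos(2)) = -cos(6) + cos(2).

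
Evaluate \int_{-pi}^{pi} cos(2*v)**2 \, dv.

pi

Use the identity cos^2(2*v) = (1 + cos(4*v))/2.
An antiderivative is F(v) = v/2 + sin(4*v)/8.
Then F(pi) - F(-pi) = (pi/2) - (-pi/2) = pi.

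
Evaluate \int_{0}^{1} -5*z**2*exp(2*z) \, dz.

Integrate by parts twice (u = z^2, dv = -5*exp(2*z) dz).
An antiderivative is F(z) = (-10*z**2 + 10*z - 5)*exp(2*z)/4.
Then F(1) - F(0) = (-5*exp(2)/4) - (-5/4) = 5/4 - 5*exp(2)/4.

5/4 - 5*exp(2)/4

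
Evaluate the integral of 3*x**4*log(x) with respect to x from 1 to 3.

Integrate by parts once (u = ln x, dv = 3*x**4 dx).
An antiderivative is F(x) = 3*x**5*(5*log(x) - 1)/25.
Then F(3) - F(1) = (-729/25 + 729*log(3)/5) - (-3/25) = -726/25 + 729*log(3)/5.

-726/25 + 729*log(3)/5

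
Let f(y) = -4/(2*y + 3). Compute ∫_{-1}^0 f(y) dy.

An antiderivative is F(y) = -2*log(2*y + 3).
Then F(0) - F(-1) = (-log(9)) - (0) = -log(9).

-log(9)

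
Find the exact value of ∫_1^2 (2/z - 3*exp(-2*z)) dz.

An antiderivative is F(z) = 2*log(z) + 3*exp(-2*z)/2.
Then F(2) - F(1) = (3*exp(-4)/2 + 2*log(2)) - (3*exp(-2)/2) = -3*exp(-2)/2 + 3*exp(-4)/2 + 2*log(2).

-3*exp(-2)/2 + 3*exp(-4)/2 + 2*log(2)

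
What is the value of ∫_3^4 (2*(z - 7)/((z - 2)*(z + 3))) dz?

Factor the denominator: z**2 + z - 6 = (z + 3)(z - 2).
Partial fractions: 2*(z - 7)/((z - 2)*(z + 3)) = 4/(z + 3) - 2/(z - 2).
An antiderivative is F(z) = -2*log(z - 2) + 4*log(z + 3).
Then F(4) - F(3) = (-2*log(2) + 4*log(7)) - (4*log(2) + 4*log(3)) = -4*log(3) - 6*log(2) + 4*log(7).

-4*log(3) - 6*log(2) + 4*log(7)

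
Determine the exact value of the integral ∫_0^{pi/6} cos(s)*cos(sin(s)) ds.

Let u = sin(s), so du = cos(s) ds. When s = 0, u = 0; when s = pi/6, u = 1/2.
The integral becomes ∫ cos(u) du from 0 to 1/2, with antiderivative sin(u).
Back in s: F(s) = sin(sin(s)).
Then F(pi/6) - F(0) = (sin(1/2)) - (0) = sin(1/2).

sin(1/2)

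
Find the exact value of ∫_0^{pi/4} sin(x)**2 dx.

-1/4 + pi/8

Use the identity sin^2(x) = (1 - cos(2*x))/2.
An antiderivative is F(x) = x/2 - sin(2*x)/4.
Then F(pi/4) - F(0) = (-1/4 + pi/8) - (0) = -1/4 + pi/8.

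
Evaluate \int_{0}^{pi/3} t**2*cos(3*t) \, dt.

Integrate by parts twice (u = t^2, dv = cos(3*t) dt).
An antiderivative is F(t) = t**2*sin(3*t)/3 + 2*t*cos(3*t)/9 - 2*sin(3*t)/27.
Then F(pi/3) - F(0) = (-2*pi/27) - (0) = -2*pi/27.

-2*pi/27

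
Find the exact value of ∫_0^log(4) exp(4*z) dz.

255/4

Let u = exp(z), so du = exp(z) dz. When z = 0, u = 1; when z = log(4), u = 4.
The integral becomes ∫ u**3 du from 1 to 4, with antiderivative u**4/4.
Back in z: F(z) = exp(4*z)/4.
Then F(log(4)) - F(0) = (64) - (1/4) = 255/4.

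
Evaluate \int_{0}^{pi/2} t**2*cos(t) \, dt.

Integrate by parts twice (u = t^2, dv = cos(t) dt).
An antiderivative is F(t) = t**2*sin(t) + 2*t*cos(t) - 2*sin(t).
Then F(pi/2) - F(0) = (-2 + pi**2/4) - (0) = -2 + pi**2/4.

-2 + pi**2/4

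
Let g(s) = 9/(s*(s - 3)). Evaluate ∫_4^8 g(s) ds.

-3*log(2) + 3*log(5)

Factor the denominator: s**2 - 3*s = s(s - 3).
Partial fractions: 9/(s*(s - 3)) = -3/s + 3/(s - 3).
An antiderivative is F(s) = -3*log(s) + 3*log(s - 3).
Then F(8) - F(4) = (-9*log(2) + 3*log(5)) - (-log(64)) = -3*log(2) + 3*log(5).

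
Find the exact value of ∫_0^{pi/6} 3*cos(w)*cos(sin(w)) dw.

3*sin(1/2)

Let u = sin(w), so du = cos(w) dw. When w = 0, u = 0; when w = pi/6, u = 1/2.
The integral becomes 3·∫ cos(u) du from 0 to 1/2, with antiderivative 3*sin(u).
Back in w: F(w) = 3*sin(sin(w)).
Then F(pi/6) - F(0) = (3*sin(1/2)) - (0) = 3*sin(1/2).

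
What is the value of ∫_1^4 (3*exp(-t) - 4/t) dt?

An antiderivative is F(t) = -4*log(t) - 3*exp(-t).
Then F(4) - F(1) = (-8*log(2) - 3*exp(-4)) - (-3*exp(-1)) = -8*log(2) - 3*exp(-4) + 3*exp(-1).

-8*log(2) - 3*exp(-4) + 3*exp(-1)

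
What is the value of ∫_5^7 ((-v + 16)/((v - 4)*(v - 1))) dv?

log(32/3)

Factor the denominator: v**2 - 5*v + 4 = (v - 1)(v - 4).
Partial fractions: (-v + 16)/((v - 4)*(v - 1)) = -5/(v - 1) + 4/(v - 4).
An antiderivative is F(v) = 4*log(v - 4) - 5*log(v - 1).
Then F(7) - F(5) = (-log(96)) - (-10*log(2)) = log(32/3).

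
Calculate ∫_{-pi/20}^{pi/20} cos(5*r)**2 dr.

1/10 + pi/20

Use the identity cos^2(5*r) = (1 + cos(10*r))/2.
An antiderivative is F(r) = r/2 + sin(10*r)/20.
Then F(pi/20) - F(-pi/20) = (1/20 + pi/40) - (-pi/40 - 1/20) = 1/10 + pi/20.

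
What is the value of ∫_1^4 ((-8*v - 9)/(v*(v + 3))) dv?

-5*log(7) + 4*log(2)

Factor the denominator: v**2 + 3*v = (v + 3)v.
Partial fractions: (-8*v - 9)/(v*(v + 3)) = -5/(v + 3) - 3/v.
An antiderivative is F(v) = -3*log(v) - 5*log(v + 3).
Then F(4) - F(1) = (-5*log(7) - 6*log(2)) - (-10*log(2)) = -5*log(7) + 4*log(2).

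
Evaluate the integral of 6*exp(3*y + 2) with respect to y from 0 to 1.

-2*(1 - exp(3))*exp(2)

Let u = 3*y + 2, so du = 3 dy. When y = 0, u = 2; when y = 1, u = 5.
The integral becomes 2·∫ exp(u) du from 2 to 5, with antiderivative 2*exp(u).
Back in y: F(y) = 2*exp(3*y + 2).
Then F(1) - F(0) = (2*exp(5)) - (2*exp(2)) = -2*(1 - exp(3))*exp(2).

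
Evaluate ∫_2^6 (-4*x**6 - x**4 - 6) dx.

-5651208/35

By the power rule, an antiderivative is F(x) = -4*x**7/7 - x**5/5 - 6*x.
Then F(6) - F(2) = (-5654412/35) - (-3204/35) = -5651208/35.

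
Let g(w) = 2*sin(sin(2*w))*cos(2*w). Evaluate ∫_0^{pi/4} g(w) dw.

Let u = sin(2*w), so du = 2*cos(2*w) dw. When w = 0, u = 0; when w = pi/4, u = 1.
The integral becomes ∫ sin(u) du from 0 to 1, with antiderivative -cos(u).
Back in w: F(w) = -cos(sin(2*w)).
Then F(pi/4) - F(0) = (-cos(1)) - (-1) = 1 - cos(1).

1 - cos(1)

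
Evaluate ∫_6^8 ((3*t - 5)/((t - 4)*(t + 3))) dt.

-4*log(3) + log(2) + 2*log(11)

Factor the denominator: t**2 - t - 12 = (t + 3)(t - 4).
Partial fractions: (3*t - 5)/((t - 4)*(t + 3)) = 2/(t + 3) + 1/(t - 4).
An antiderivative is F(t) = log(t - 4) + 2*log(t + 3).
Then F(8) - F(6) = (2*log(2) + 2*log(11)) - (log(2) + 4*log(3)) = -4*log(3) + log(2) + 2*log(11).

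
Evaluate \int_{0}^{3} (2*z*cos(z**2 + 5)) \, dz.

-sin(5) + sin(14)

Let u = z**2 + 5, so du = 2*z dz. When z = 0, u = 5; when z = 3, u = 14.
The integral becomes ∫ cos(u) du from 5 to 14, with antiderivative sin(u).
Back in z: F(z) = sin(z**2 + 5).
Then F(3) - F(0) = (sin(14)) - (sin(5)) = -sin(5) + sin(14).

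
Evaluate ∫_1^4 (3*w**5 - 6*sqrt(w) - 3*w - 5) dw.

By the power rule, an antiderivative is F(w) = w**6/2 - 4*w**(3/2) - 3*w**2/2 - 5*w.
Then F(4) - F(1) = (1972) - (-10) = 1982.

1982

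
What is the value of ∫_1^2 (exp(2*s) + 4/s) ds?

-exp(2)/2 + log(16) + exp(4)/2

An antiderivative is F(s) = exp(2*s)/2 + 4*log(s).
Then F(2) - F(1) = (log(16) + exp(4)/2) - (exp(2)/2) = -exp(2)/2 + log(16) + exp(4)/2.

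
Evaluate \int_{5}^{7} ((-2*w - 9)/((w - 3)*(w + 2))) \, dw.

log(9/56)

Factor the denominator: w**2 - w - 6 = (w + 2)(w - 3).
Partial fractions: (-2*w - 9)/((w - 3)*(w + 2)) = 1/(w + 2) - 3/(w - 3).
An antiderivative is F(w) = -3*log(w - 3) + log(w + 2).
Then F(7) - F(5) = (log(9/64)) - (log(7/8)) = log(9/56).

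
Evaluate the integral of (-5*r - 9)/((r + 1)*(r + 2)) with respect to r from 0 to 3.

Factor the denominator: r**2 + 3*r + 2 = (r + 2)(r + 1).
Partial fractions: (-5*r - 9)/((r + 1)*(r + 2)) = -1/(r + 2) - 4/(r + 1).
An antiderivative is F(r) = -4*log(r + 1) - log(r + 2).
Then F(3) - F(0) = (-8*log(2) - log(5)) - (-log(2)) = -7*log(2) - log(5).

-7*log(2) - log(5)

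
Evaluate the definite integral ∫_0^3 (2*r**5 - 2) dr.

237

By the power rule, an antiderivative is F(r) = r**6/3 - 2*r.
Then F(3) - F(0) = (237) - (0) = 237.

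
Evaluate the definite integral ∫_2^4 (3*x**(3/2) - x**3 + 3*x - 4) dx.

By the power rule, an antiderivative is F(x) = 6*x**(5/2)/5 - x**4/4 + 3*x**2/2 - 4*x.
Then F(4) - F(2) = (-88/5) - (-6 + 24*sqrt(2)/5) = -58/5 - 24*sqrt(2)/5.

-58/5 - 24*sqrt(2)/5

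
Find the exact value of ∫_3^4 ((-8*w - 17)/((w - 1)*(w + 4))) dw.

-5*log(3) - 4*log(2) + 3*log(7)

Factor the denominator: w**2 + 3*w - 4 = (w + 4)(w - 1).
Partial fractions: (-8*w - 17)/((w - 1)*(w + 4)) = -3/(w + 4) - 5/(w - 1).
An antiderivative is F(w) = -5*log(w - 1) - 3*log(w + 4).
Then F(4) - F(3) = (-9*log(2) - 5*log(3)) - (-3*log(7) - 5*log(2)) = -5*log(3) - 4*log(2) + 3*log(7).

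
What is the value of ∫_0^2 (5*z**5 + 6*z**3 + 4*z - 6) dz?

By the power rule, an antiderivative is F(z) = 5*z**6/6 + 3*z**4/2 + 2*z**2 - 6*z.
Then F(2) - F(0) = (220/3) - (0) = 220/3.

220/3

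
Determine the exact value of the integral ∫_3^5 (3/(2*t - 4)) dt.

An antiderivative is F(t) = 3*log(2*t - 4)/2.
Then F(5) - F(3) = (3*log(6)/2) - (3*log(2)/2) = 3*log(3)/2.

3*log(3)/2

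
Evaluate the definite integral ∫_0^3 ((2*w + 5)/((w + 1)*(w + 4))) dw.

Factor the denominator: w**2 + 5*w + 4 = (w + 4)(w + 1).
Partial fractions: (2*w + 5)/((w + 1)*(w + 4)) = 1/(w + 4) + 1/(w + 1).
An antiderivative is F(w) = log(w + 1) + log(w + 4).
Then F(3) - F(0) = (log(28)) - (log(4)) = log(7).

log(7)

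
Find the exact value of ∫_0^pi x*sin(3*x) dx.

pi/3

Integrate by parts once (u = x, dv = sin(3*x) dx).
An antiderivative is F(x) = -x*cos(3*x)/3 + sin(3*x)/9.
Then F(pi) - F(0) = (pi/3) - (0) = pi/3.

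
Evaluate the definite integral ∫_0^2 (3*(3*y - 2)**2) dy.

24

Let u = 3*y - 2, so du = 3 dy. When y = 0, u = -2; when y = 2, u = 4.
The integral becomes ∫ u**2 du from -2 to 4, with antiderivative u**3/3.
Back in y: F(y) = (3*y - 2)**3/3.
Then F(2) - F(0) = (64/3) - (-8/3) = 24.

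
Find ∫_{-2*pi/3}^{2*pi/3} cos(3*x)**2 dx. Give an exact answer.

Use the identity cos^2(3*x) = (1 + cos(6*x))/2.
An antiderivative is F(x) = x/2 + sin(6*x)/12.
Then F(2*pi/3) - F(-2*pi/3) = (pi/3) - (-pi/3) = 2*pi/3.

2*pi/3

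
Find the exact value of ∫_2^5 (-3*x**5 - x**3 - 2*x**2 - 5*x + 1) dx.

-32241/4

By the power rule, an antiderivative is F(x) = -x**6/2 - x**4/4 - 2*x**3/3 - 5*x**2/2 + x.
Then F(5) - F(2) = (-97315/12) - (-148/3) = -32241/4.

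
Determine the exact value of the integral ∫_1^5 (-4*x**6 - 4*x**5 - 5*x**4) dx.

By the power rule, an antiderivative is F(x) = -4*x**7/7 - 2*x**6/3 - x**5.
Then F(5) - F(1) = (-1221875/21) - (-47/21) = -407276/7.

-407276/7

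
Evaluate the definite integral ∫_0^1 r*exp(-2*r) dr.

(-3 + exp(2))*exp(-2)/4

Integrate by parts once (u = r, dv = exp(-2*r) dr).
An antiderivative is F(r) = (-2*r - 1)*exp(-2*r)/4.
Then F(1) - F(0) = (-3*exp(-2)/4) - (-1/4) = (-3 + exp(2))*exp(-2)/4.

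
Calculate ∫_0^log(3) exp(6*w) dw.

Let u = exp(w), so du = exp(w) dw. When w = 0, u = 1; when w = log(3), u = 3.
The integral becomes ∫ u**5 du from 1 to 3, with antiderivative u**6/6.
Back in w: F(w) = exp(6*w)/6.
Then F(log(3)) - F(0) = (243/2) - (1/6) = 364/3.

364/3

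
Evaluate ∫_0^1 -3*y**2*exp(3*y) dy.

Integrate by parts twice (u = y^2, dv = -3*exp(3*y) dy).
An antiderivative is F(y) = (-9*y**2 + 6*y - 2)*exp(3*y)/9.
Then F(1) - F(0) = (-5*exp(3)/9) - (-2/9) = 2/9 - 5*exp(3)/9.

2/9 - 5*exp(3)/9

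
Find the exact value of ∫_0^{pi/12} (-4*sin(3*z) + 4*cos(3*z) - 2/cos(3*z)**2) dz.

An antiderivative is F(z) = 4*sin(3*z)/3 + 4*cos(3*z)/3 - 2*tan(3*z)/3.
Then F(pi/12) - F(0) = (-2/3 + 4*sqrt(2)/3) - (4/3) = -2 + 4*sqrt(2)/3.

-2 + 4*sqrt(2)/3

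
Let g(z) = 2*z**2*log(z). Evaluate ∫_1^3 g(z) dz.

Integrate by parts once (u = ln z, dv = 2*z**2 dz).
An antiderivative is F(z) = 2*z**3*(3*log(z) - 1)/9.
Then F(3) - F(1) = (-6 + 18*log(3)) - (-2/9) = -52/9 + 18*log(3).

-52/9 + 18*log(3)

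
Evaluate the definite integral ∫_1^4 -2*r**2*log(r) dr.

Integrate by parts once (u = ln r, dv = -2*r**2 dr).
An antiderivative is F(r) = -2*r**3*(3*log(r) - 1)/9.
Then F(4) - F(1) = (128/9 - 256*log(2)/3) - (2/9) = 14 - 256*log(2)/3.

14 - 256*log(2)/3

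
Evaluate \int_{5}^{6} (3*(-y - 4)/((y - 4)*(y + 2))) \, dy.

-log(14)

Factor the denominator: y**2 - 2*y - 8 = (y + 2)(y - 4).
Partial fractions: 3*(-y - 4)/((y - 4)*(y + 2)) = 1/(y + 2) - 4/(y - 4).
An antiderivative is F(y) = -4*log(y - 4) + log(y + 2).
Then F(6) - F(5) = (-log(2)) - (log(7)) = -log(14).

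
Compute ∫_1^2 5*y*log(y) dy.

Integrate by parts once (u = ln y, dv = 5*y dy).
An antiderivative is F(y) = 5*y**2*(2*log(y) - 1)/4.
Then F(2) - F(1) = (-5 + 10*log(2)) - (-5/4) = -15/4 + 10*log(2).

-15/4 + 10*log(2)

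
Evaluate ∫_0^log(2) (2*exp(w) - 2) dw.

An antiderivative is F(w) = -2*w + 2*exp(w).
Then F(log(2)) - F(0) = (4 - 2*log(2)) - (2) = 2 - 2*log(2).

2 - 2*log(2)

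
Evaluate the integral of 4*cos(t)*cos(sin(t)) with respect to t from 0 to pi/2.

4*sin(1)

Let u = sin(t), so du = cos(t) dt. When t = 0, u = 0; when t = pi/2, u = 1.
The integral becomes 4·∫ cos(u) du from 0 to 1, with antiderivative 4*sin(u).
Back in t: F(t) = 4*sin(sin(t)).
Then F(pi/2) - F(0) = (4*sin(1)) - (0) = 4*sin(1).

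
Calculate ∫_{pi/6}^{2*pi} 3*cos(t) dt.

-3/2

An antiderivative is F(t) = 3*sin(t).
Then F(2*pi) - F(pi/6) = (0) - (3/2) = -3/2.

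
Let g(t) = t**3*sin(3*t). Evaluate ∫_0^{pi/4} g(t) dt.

sqrt(2)*(-96*pi - 128 + 9*pi**3 + 36*pi**2)/3456

Integrate by parts 3 times (u = t^3, dv = sin(3*t) dt).
An antiderivative is F(t) = -t**3*cos(3*t)/3 + t**2*sin(3*t)/3 + 2*t*cos(3*t)/9 - 2*sin(3*t)/27.
Then F(pi/4) - F(0) = (sqrt(2)*(-96*pi - 128 + 9*pi**3 + 36*pi**2)/3456) - (0) = sqrt(2)*(-96*pi - 128 + 9*pi**3 + 36*pi**2)/3456.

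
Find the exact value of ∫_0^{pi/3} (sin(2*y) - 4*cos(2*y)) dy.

3/4 - sqrt(3)

An antiderivative is F(y) = -2*sin(2*y) - cos(2*y)/2.
Then F(pi/3) - F(0) = (1/4 - sqrt(3)) - (-1/2) = 3/4 - sqrt(3).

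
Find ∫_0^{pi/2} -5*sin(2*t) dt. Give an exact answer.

An antiderivative is F(t) = 5*cos(2*t)/2.
Then F(pi/2) - F(0) = (-5/2) - (5/2) = -5.

-5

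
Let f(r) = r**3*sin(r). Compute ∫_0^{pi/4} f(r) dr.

Integrate by parts 3 times (u = r^3, dv = sin(r) dr).
An antiderivative is F(r) = -r**3*cos(r) + 3*r**2*sin(r) + 6*r*cos(r) - 6*sin(r).
Then F(pi/4) - F(0) = (sqrt(2)*(-384 - pi**3 + 12*pi**2 + 96*pi)/128) - (0) = sqrt(2)*(-384 - pi**3 + 12*pi**2 + 96*pi)/128.

sqrt(2)*(-384 - pi**3 + 12*pi**2 + 96*pi)/128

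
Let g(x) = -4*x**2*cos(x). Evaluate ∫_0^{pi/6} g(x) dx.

Integrate by parts twice (u = x^2, dv = -4*cos(x) dx).
An antiderivative is F(x) = -4*x**2*sin(x) - 8*x*cos(x) + 8*sin(x).
Then F(pi/6) - F(0) = (-2*sqrt(3)*pi/3 - pi**2/18 + 4) - (0) = -2*sqrt(3)*pi/3 - pi**2/18 + 4.

-2*sqrt(3)*pi/3 - pi**2/18 + 4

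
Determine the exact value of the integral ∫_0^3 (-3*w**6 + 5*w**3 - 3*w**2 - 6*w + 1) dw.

-24837/28

By the power rule, an antiderivative is F(w) = -3*w**7/7 + 5*w**4/4 - w**3 - 3*w**2 + w.
Then F(3) - F(0) = (-24837/28) - (0) = -24837/28.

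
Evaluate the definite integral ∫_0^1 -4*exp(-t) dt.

-4 + 4*exp(-1)

An antiderivative is F(t) = 4*exp(-t).
Then F(1) - F(0) = (4*exp(-1)) - (4) = -4 + 4*exp(-1).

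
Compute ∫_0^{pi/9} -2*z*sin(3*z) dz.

Integrate by parts once (u = z, dv = -2*sin(3*z) dz).
An antiderivative is F(z) = 2*z*cos(3*z)/3 - 2*sin(3*z)/9.
Then F(pi/9) - F(0) = (-sqrt(3)/9 + pi/27) - (0) = -sqrt(3)/9 + pi/27.

-sqrt(3)/9 + pi/27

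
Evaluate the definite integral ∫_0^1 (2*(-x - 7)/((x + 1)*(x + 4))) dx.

Factor the denominator: x**2 + 5*x + 4 = (x + 4)(x + 1).
Partial fractions: 2*(-x - 7)/((x + 1)*(x + 4)) = 2/(x + 4) - 4/(x + 1).
An antiderivative is F(x) = -4*log(x + 1) + 2*log(x + 4).
Then F(1) - F(0) = (log(25/16)) - (log(16)) = -8*log(2) + 2*log(5).

-8*log(2) + 2*log(5)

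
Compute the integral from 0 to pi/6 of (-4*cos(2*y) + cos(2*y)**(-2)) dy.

An antiderivative is F(y) = -2*sin(2*y) + tan(2*y)/2.
Then F(pi/6) - F(0) = (-sqrt(3)/2) - (0) = -sqrt(3)/2.

-sqrt(3)/2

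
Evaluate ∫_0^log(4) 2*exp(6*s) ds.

Let u = exp(s), so du = exp(s) ds. When s = 0, u = 1; when s = log(4), u = 4.
The integral becomes 2·∫ u**5 du from 1 to 4, with antiderivative u**6/3.
Back in s: F(s) = exp(6*s)/3.
Then F(log(4)) - F(0) = (4096/3) - (1/3) = 1365.

1365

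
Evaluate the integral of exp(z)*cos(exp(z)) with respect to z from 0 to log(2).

-sin(1) + sin(2)

Let u = exp(z), so du = exp(z) dz. When z = 0, u = 1; when z = log(2), u = 2.
The integral becomes ∫ cos(u) du from 1 to 2, with antiderivative sin(u).
Back in z: F(z) = sin(exp(z)).
Then F(log(2)) - F(0) = (sin(2)) - (sin(1)) = -sin(1) + sin(2).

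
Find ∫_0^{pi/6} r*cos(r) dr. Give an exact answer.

Integrate by parts once (u = r, dv = cos(r) dr).
An antiderivative is F(r) = r*sin(r) + cos(r).
Then F(pi/6) - F(0) = (pi/12 + sqrt(3)/2) - (1) = -1 + pi/12 + sqrt(3)/2.

-1 + pi/12 + sqrt(3)/2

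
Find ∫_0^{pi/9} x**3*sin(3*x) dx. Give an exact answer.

-sqrt(3)/27 - pi**3/4374 + sqrt(3)*pi**2/486 + pi/81

Integrate by parts 3 times (u = x^3, dv = sin(3*x) dx).
An antiderivative is F(x) = -x**3*cos(3*x)/3 + x**2*sin(3*x)/3 + 2*x*cos(3*x)/9 - 2*sin(3*x)/27.
Then F(pi/9) - F(0) = (-sqrt(3)/27 - pi**3/4374 + sqrt(3)*pi**2/486 + pi/81) - (0) = -sqrt(3)/27 - pi**3/4374 + sqrt(3)*pi**2/486 + pi/81.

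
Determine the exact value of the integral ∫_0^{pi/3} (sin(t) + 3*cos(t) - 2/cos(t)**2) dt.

An antiderivative is F(t) = 3*sin(t) - cos(t) - 2*tan(t).
Then F(pi/3) - F(0) = (-sqrt(3)/2 - 1/2) - (-1) = 1/2 - sqrt(3)/2.

1/2 - sqrt(3)/2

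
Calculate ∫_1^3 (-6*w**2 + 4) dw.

-44

By the power rule, an antiderivative is F(w) = -2*w**3 + 4*w.
Then F(3) - F(1) = (-42) - (2) = -44.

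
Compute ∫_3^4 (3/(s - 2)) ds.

log(8)

An antiderivative is F(s) = 3*log(s - 2).
Then F(4) - F(3) = (log(8)) - (0) = log(8).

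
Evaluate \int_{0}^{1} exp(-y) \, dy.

An antiderivative is F(y) = -exp(-y).
Then F(1) - F(0) = (-exp(-1)) - (-1) = 1 - exp(-1).

1 - exp(-1)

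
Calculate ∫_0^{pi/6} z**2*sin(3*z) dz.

-2/27 + pi/27

Integrate by parts twice (u = z^2, dv = sin(3*z) dz).
An antiderivative is F(z) = -z**2*cos(3*z)/3 + 2*z*sin(3*z)/9 + 2*cos(3*z)/27.
Then F(pi/6) - F(0) = (pi/27) - (2/27) = -2/27 + pi/27.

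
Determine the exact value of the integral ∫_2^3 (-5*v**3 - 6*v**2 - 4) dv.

-493/4

By the power rule, an antiderivative is F(v) = -5*v**4/4 - 2*v**3 - 4*v.
Then F(3) - F(2) = (-669/4) - (-44) = -493/4.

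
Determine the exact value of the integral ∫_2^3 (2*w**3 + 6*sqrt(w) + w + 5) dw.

-8*sqrt(2) + 12*sqrt(3) + 40

By the power rule, an antiderivative is F(w) = w**4/2 + 4*w**(3/2) + w**2/2 + 5*w.
Then F(3) - F(2) = (12*sqrt(3) + 60) - (8*sqrt(2) + 20) = -8*sqrt(2) + 12*sqrt(3) + 40.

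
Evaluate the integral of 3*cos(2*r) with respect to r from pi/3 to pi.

-3*sqrt(3)/4

An antiderivative is F(r) = 3*sin(2*r)/2.
Then F(pi) - F(pi/3) = (0) - (3*sqrt(3)/4) = -3*sqrt(3)/4.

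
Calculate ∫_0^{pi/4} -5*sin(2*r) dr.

An antiderivative is F(r) = 5*cos(2*r)/2.
Then F(pi/4) - F(0) = (0) - (5/2) = -5/2.

-5/2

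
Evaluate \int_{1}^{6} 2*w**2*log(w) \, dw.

Integrate by parts once (u = ln w, dv = 2*w**2 dw).
An antiderivative is F(w) = 2*w**3*(3*log(w) - 1)/9.
Then F(6) - F(1) = (-48 + 144*log(2) + 144*log(3)) - (-2/9) = -430/9 + 144*log(2) + 144*log(3).

-430/9 + 144*log(2) + 144*log(3)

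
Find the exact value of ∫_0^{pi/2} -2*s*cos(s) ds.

Integrate by parts once (u = s, dv = -2*cos(s) ds).
An antiderivative is F(s) = -2*s*sin(s) - 2*cos(s).
Then F(pi/2) - F(0) = (-pi) - (-2) = 2 - pi.

2 - pi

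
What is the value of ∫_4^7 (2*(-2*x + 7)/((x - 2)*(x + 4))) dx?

Factor the denominator: x**2 + 2*x - 8 = (x + 4)(x - 2).
Partial fractions: 2*(-2*x + 7)/((x - 2)*(x + 4)) = -5/(x + 4) + 1/(x - 2).
An antiderivative is F(x) = log(x - 2) - 5*log(x + 4).
Then F(7) - F(4) = (-5*log(11) + log(5)) - (-14*log(2)) = -5*log(11) + log(5) + 14*log(2).

-5*log(11) + log(5) + 14*log(2)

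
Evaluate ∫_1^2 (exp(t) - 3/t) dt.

-exp(1) - log(8) + exp(2)

An antiderivative is F(t) = exp(t) - 3*log(t).
Then F(2) - F(1) = (-log(8) + exp(2)) - (exp(1)) = -exp(1) - log(8) + exp(2).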